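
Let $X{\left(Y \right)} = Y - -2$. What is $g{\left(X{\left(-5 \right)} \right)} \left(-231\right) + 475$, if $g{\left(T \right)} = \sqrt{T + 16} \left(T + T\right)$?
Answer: $475 + 1386 \sqrt{13} \approx 5472.3$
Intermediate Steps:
$X{\left(Y \right)} = 2 + Y$ ($X{\left(Y \right)} = Y + 2 = 2 + Y$)
$g{\left(T \right)} = 2 T \sqrt{16 + T}$ ($g{\left(T \right)} = \sqrt{16 + T} 2 T = 2 T \sqrt{16 + T}$)
$g{\left(X{\left(-5 \right)} \right)} \left(-231\right) + 475 = 2 \left(2 - 5\right) \sqrt{16 + \left(2 - 5\right)} \left(-231\right) + 475 = 2 \left(-3\right) \sqrt{16 - 3} \left(-231\right) + 475 = 2 \left(-3\right) \sqrt{13} \left(-231\right) + 475 = - 6 \sqrt{13} \left(-231\right) + 475 = 1386 \sqrt{13} + 475 = 475 + 1386 \sqrt{13}$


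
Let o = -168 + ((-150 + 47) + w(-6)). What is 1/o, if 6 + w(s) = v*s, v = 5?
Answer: -1/307 ≈ -0.0032573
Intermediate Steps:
w(s) = -6 + 5*s
o = -307 (o = -168 + ((-150 + 47) + (-6 + 5*(-6))) = -168 + (-103 + (-6 - 30)) = -168 + (-103 - 36) = -168 - 139 = -307)
1/o = 1/(-307) = -1/307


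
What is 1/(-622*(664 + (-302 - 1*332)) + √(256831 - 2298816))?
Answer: -3732/70047517 - I*√2041985/350237585 ≈ -5.3278e-5 - 4.08e-6*I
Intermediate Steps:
1/(-622*(664 + (-302 - 1*332)) + √(256831 - 2298816)) = 1/(-622*(664 + (-302 - 332)) + √(-2041985)) = 1/(-622*(664 - 634) + I*√2041985) = 1/(-622*30 + I*√2041985) = 1/(-18660 + I*√2041985)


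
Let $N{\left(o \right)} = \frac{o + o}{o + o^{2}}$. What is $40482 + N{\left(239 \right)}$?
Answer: $\frac{4857841}{120} \approx 40482.0$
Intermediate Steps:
$N{\left(o \right)} = \frac{2 o}{o + o^{2}}$
$40482 + N{\left(239 \right)} = 40482 + \frac{2}{1 + 239} = 40482 + \frac{2}{240} = 40482 + 2 \cdot \frac{1}{240} = 40482 + \frac{1}{120} = \frac{4857841}{120}$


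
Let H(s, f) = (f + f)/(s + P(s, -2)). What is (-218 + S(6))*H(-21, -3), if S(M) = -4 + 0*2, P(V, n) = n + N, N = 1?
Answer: -666/11 ≈ -60.545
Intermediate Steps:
P(V, n) = 1 + n (P(V, n) = n + 1 = 1 + n)
H(s, f) = 2*f/(-1 + s) (H(s, f) = (f + f)/(s + (1 - 2)) = (2*f)/(s - 1) = (2*f)/(-1 + s) = 2*f/(-1 + s))
S(M) = -4 (S(M) = -4 + 0 = -4)
(-218 + S(6))*H(-21, -3) = (-218 - 4)*(2*(-3)/(-1 - 21)) = -444*(-3)/(-22) = -444*(-3)*(-1)/22 = -222*3/11 = -666/11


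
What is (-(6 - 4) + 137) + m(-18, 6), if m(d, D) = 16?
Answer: 151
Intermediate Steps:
(-(6 - 4) + 137) + m(-18, 6) = (-(6 - 4) + 137) + 16 = (-1*2 + 137) + 16 = (-2 + 137) + 16 = 135 + 16 = 151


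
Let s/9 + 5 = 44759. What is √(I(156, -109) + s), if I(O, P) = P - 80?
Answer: 3*√44733 ≈ 634.50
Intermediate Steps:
s = 402786 (s = -45 + 9*44759 = -45 + 402831 = 402786)
I(O, P) = -80 + P
√(I(156, -109) + s) = √((-80 - 109) + 402786) = √(-189 + 402786) = √402597 = 3*√44733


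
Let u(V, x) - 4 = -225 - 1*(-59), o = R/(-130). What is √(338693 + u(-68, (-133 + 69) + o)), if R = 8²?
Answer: √338531 ≈ 581.83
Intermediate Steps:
R = 64
o = -32/65 (o = 64/(-130) = 64*(-1/130) = -32/65 ≈ -0.49231)
u(V, x) = -162 (u(V, x) = 4 + (-225 - 1*(-59)) = 4 + (-225 + 59) = 4 - 166 = -162)
√(338693 + u(-68, (-133 + 69) + o)) = √(338693 - 162) = √338531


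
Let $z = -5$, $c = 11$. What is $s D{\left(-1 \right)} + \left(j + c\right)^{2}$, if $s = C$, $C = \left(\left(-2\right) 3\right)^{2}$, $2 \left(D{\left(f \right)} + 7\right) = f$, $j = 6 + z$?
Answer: $-126$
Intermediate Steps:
$j = 1$ ($j = 6 - 5 = 1$)
$D{\left(f \right)} = -7 + \frac{f}{2}$
$C = 36$ ($C = \left(-6\right)^{2} = 36$)
$s = 36$
$s D{\left(-1 \right)} + \left(j + c\right)^{2} = 36 \left(-7 + \frac{1}{2} \left(-1\right)\right) + \left(1 + 11\right)^{2} = 36 \left(-7 - \frac{1}{2}\right) + 12^{2} = 36 \left(- \frac{15}{2}\right) + 144 = -270 + 144 = -126$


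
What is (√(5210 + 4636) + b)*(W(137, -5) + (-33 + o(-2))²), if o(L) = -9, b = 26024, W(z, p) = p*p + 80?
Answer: 48638856 + 5607*√1094 ≈ 4.8824e+7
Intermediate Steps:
W(z, p) = 80 + p² (W(z, p) = p² + 80 = 80 + p²)
(√(5210 + 4636) + b)*(W(137, -5) + (-33 + o(-2))²) = (√(5210 + 4636) + 26024)*((80 + (-5)²) + (-33 - 9)²) = (√9846 + 26024)*((80 + 25) + (-42)²) = (3*√1094 + 26024)*(105 + 1764) = (26024 + 3*√1094)*1869 = 48638856 + 5607*√1094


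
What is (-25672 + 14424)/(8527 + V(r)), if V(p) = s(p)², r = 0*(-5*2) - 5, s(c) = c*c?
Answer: -703/572 ≈ -1.2290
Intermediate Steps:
s(c) = c²
r = -5 (r = 0*(-10) - 5 = 0 - 5 = -5)
V(p) = p⁴ (V(p) = (p²)² = p⁴)
(-25672 + 14424)/(8527 + V(r)) = (-25672 + 14424)/(8527 + (-5)⁴) = -11248/(8527 + 625) = -11248/9152 = -11248*1/9152 = -703/572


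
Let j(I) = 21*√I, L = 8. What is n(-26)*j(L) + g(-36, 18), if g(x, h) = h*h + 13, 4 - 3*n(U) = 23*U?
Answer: 337 + 8428*√2 ≈ 12256.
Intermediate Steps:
n(U) = 4/3 - 23*U/3
g(x, h) = 13 + h² (g(x, h) = h² + 13 = 13 + h²)
n(-26)*j(L) + g(-36, 18) = (4/3 - 23/3*(-26))*(21*√8) + (13 + 18²) = (4/3 + 598/3)*(21*(2*√2)) + (13 + 324) = 602*(42*√2)/3 + 337 = 8428*√2 + 337 = 337 + 8428*√2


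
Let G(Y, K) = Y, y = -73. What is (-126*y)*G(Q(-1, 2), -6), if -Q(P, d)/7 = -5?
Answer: 321930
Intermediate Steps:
Q(P, d) = 35 (Q(P, d) = -7*(-5) = 35)
(-126*y)*G(Q(-1, 2), -6) = -126*(-73)*35 = 9198*35 = 321930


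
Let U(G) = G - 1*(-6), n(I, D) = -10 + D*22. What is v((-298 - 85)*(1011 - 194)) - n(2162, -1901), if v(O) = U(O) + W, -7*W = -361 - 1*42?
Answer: -1897108/7 ≈ -2.7102e+5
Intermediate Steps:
n(I, D) = -10 + 22*D
W = 403/7 (W = -(-361 - 1*42)/7 = -(-361 - 42)/7 = -1/7*(-403) = 403/7 ≈ 57.571)
U(G) = 6 + G (U(G) = G + 6 = 6 + G)
v(O) = 445/7 + O (v(O) = (6 + O) + 403/7 = 445/7 + O)
v((-298 - 85)*(1011 - 194)) - n(2162, -1901) = (445/7 + (-298 - 85)*(1011 - 194)) - (-10 + 22*(-1901)) = (445/7 - 383*817) - (-10 - 41822) = (445/7 - 312911) - 1*(-41832) = -2189932/7 + 41832 = -1897108/7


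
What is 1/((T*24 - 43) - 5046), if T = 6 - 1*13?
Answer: -1/5257 ≈ -0.00019022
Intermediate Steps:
T = -7 (T = 6 - 13 = -7)
1/((T*24 - 43) - 5046) = 1/((-7*24 - 43) - 5046) = 1/((-168 - 43) - 5046) = 1/(-211 - 5046) = 1/(-5257) = -1/5257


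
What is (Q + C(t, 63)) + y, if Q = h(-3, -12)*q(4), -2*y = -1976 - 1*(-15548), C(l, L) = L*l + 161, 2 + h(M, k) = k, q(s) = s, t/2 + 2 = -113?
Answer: -21171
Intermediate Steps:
t = -230 (t = -4 + 2*(-113) = -4 - 226 = -230)
h(M, k) = -2 + k
C(l, L) = 161 + L*l
y = -6786 (y = -(-1976 - 1*(-15548))/2 = -(-1976 + 15548)/2 = -½*13572 = -6786)
Q = -56 (Q = (-2 - 12)*4 = -14*4 = -56)
(Q + C(t, 63)) + y = (-56 + (161 + 63*(-230))) - 6786 = (-56 + (161 - 14490)) - 6786 = (-56 - 14329) - 6786 = -14385 - 6786 = -21171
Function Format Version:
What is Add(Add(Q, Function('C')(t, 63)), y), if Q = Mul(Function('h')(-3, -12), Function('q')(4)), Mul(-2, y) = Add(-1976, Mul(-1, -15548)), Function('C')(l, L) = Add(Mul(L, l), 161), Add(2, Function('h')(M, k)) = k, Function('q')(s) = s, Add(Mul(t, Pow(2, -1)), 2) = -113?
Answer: -21171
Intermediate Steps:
t = -230 (t = Add(-4, Mul(2, -113)) = Add(-4, -226) = -230)
Function('h')(M, k) = Add(-2, k)
Function('C')(l, L) = Add(161, Mul(L, l))
y = -6786 (y = Mul(Rational(-1, 2), Add(-1976, Mul(-1, -15548))) = Mul(Rational(-1, 2), Add(-1976, 15548)) = Mul(Rational(-1, 2), 13572) = -6786)
Q = -56 (Q = Mul(Add(-2, -12), 4) = Mul(-14, 4) = -56)
Add(Add(Q, Function('C')(t, 63)), y) = Add(Add(-56, Add(161, Mul(63, -230))), -6786) = Add(Add(-56, Add(161, -14490)), -6786) = Add(Add(-56, -14329), -6786) = Add(-14385, -6786) = -21171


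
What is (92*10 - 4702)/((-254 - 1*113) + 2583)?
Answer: -1891/1108 ≈ -1.7067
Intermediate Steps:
(92*10 - 4702)/((-254 - 1*113) + 2583) = (920 - 4702)/((-254 - 113) + 2583) = -3782/(-367 + 2583) = -3782/2216 = -3782*1/2216 = -1891/1108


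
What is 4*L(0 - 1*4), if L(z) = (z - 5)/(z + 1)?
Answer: 12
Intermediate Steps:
L(z) = (-5 + z)/(1 + z)
4*L(0 - 1*4) = 4*((-5 + (0 - 1*4))/(1 + (0 - 1*4))) = 4*((-5 + (0 - 4))/(1 + (0 - 4))) = 4*((-5 - 4)/(1 - 4)) = 4*(-9/(-3)) = 4*(-⅓*(-9)) = 4*3 = 12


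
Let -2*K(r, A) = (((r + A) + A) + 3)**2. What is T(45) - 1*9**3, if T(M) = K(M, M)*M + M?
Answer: -429174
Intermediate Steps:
K(r, A) = -(3 + r + 2*A)**2/2 (K(r, A) = -(((r + A) + A) + 3)**2/2 = -(((A + r) + A) + 3)**2/2 = -((r + 2*A) + 3)**2/2 = -(3 + r + 2*A)**2/2)
T(M) = M - M*(3 + 3*M)**2/2 (T(M) = (-(3 + M + 2*M)**2/2)*M + M = (-(3 + 3*M)**2/2)*M + M = -M*(3 + 3*M)**2/2 + M = M - M*(3 + 3*M)**2/2)
T(45) - 1*9**3 = (45 - 9/2*45*(1 + 45)**2) - 1*9**3 = (45 - 9/2*45*46**2) - 1*729 = (45 - 9/2*45*2116) - 729 = (45 - 428490) - 729 = -428445 - 729 = -429174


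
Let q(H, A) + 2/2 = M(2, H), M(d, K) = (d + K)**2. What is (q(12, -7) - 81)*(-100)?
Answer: -11400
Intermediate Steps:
M(d, K) = (K + d)**2
q(H, A) = -1 + (2 + H)**2 (q(H, A) = -1 + (H + 2)**2 = -1 + (2 + H)**2)
(q(12, -7) - 81)*(-100) = ((-1 + (2 + 12)**2) - 81)*(-100) = ((-1 + 14**2) - 81)*(-100) = ((-1 + 196) - 81)*(-100) = (195 - 81)*(-100) = 114*(-100) = -11400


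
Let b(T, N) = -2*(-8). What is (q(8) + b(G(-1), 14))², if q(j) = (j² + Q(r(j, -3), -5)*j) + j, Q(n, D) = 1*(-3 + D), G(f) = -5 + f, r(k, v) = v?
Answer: 576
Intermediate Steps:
Q(n, D) = -3 + D
b(T, N) = 16
q(j) = j² - 7*j (q(j) = (j² + (-3 - 5)*j) + j = (j² - 8*j) + j = j² - 7*j)
(q(8) + b(G(-1), 14))² = (8*(-7 + 8) + 16)² = (8*1 + 16)² = (8 + 16)² = 24² = 576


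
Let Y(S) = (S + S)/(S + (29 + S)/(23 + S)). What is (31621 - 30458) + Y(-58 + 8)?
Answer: 516109/443 ≈ 1165.0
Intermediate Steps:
Y(S) = 2*S/(S + (29 + S)/(23 + S)) (Y(S) = (2*S)/(S + (29 + S)/(23 + S)) = 2*S/(S + (29 + S)/(23 + S)))
(31621 - 30458) + Y(-58 + 8) = (31621 - 30458) + 2*(-58 + 8)*(23 + (-58 + 8))/(29 + (-58 + 8)² + 24*(-58 + 8)) = 1163 + 2*(-50)*(23 - 50)/(29 + (-50)² + 24*(-50)) = 1163 + 2*(-50)*(-27)/(29 + 2500 - 1200) = 1163 + 2*(-50)*(-27)/1329 = 1163 + 2*(-50)*(1/1329)*(-27) = 1163 + 900/443 = 516109/443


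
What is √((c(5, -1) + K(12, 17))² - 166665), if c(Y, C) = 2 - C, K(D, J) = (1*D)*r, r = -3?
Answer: 2*I*√41394 ≈ 406.91*I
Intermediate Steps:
K(D, J) = -3*D (K(D, J) = (1*D)*(-3) = D*(-3) = -3*D)
√((c(5, -1) + K(12, 17))² - 166665) = √(((2 - 1*(-1)) - 3*12)² - 166665) = √(((2 + 1) - 36)² - 166665) = √((3 - 36)² - 166665) = √((-33)² - 166665) = √(1089 - 166665) = √(-165576) = 2*I*√41394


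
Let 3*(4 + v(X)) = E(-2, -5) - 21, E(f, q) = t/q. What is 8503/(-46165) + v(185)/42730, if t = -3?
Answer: -181915886/986315225 ≈ -0.18444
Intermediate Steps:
E(f, q) = -3/q
v(X) = -54/5 (v(X) = -4 + (-3/(-5) - 21)/3 = -4 + (-3*(-⅕) - 21)/3 = -4 + (⅗ - 21)/3 = -4 + (⅓)*(-102/5) = -4 - 34/5 = -54/5)
8503/(-46165) + v(185)/42730 = 8503/(-46165) - 54/5/42730 = 8503*(-1/46165) - 54/5*1/42730 = -8503/46165 - 27/106825 = -181915886/986315225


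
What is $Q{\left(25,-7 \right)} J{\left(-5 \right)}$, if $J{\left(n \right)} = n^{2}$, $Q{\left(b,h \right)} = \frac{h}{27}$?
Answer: $- \frac{175}{27} \approx -6.4815$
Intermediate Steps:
$Q{\left(b,h \right)} = \frac{h}{27}$ ($Q{\left(b,h \right)} = h \frac{1}{27} = \frac{h}{27}$)
$Q{\left(25,-7 \right)} J{\left(-5 \right)} = \frac{1}{27} \left(-7\right) \left(-5\right)^{2} = \left(- \frac{7}{27}\right) 25 = - \frac{175}{27}$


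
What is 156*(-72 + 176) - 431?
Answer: 15793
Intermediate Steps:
156*(-72 + 176) - 431 = 156*104 - 431 = 16224 - 431 = 15793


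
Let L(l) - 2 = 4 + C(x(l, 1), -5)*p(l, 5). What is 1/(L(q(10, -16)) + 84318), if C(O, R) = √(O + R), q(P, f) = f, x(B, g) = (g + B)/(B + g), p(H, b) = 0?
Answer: 1/84324 ≈ 1.1859e-5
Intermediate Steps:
x(B, g) = 1 (x(B, g) = (B + g)/(B + g) = 1)
L(l) = 6 (L(l) = 2 + (4 + √(1 - 5)*0) = 2 + (4 + √(-4)*0) = 2 + (4 + (2*I)*0) = 2 + (4 + 0) = 2 + 4 = 6)
1/(L(q(10, -16)) + 84318) = 1/(6 + 84318) = 1/84324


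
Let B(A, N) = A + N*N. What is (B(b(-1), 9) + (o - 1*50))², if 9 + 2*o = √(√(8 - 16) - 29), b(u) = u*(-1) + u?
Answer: (53 + √(-29 + 2*I*√2))²/4 ≈ 701.95 + 143.58*I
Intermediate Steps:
b(u) = 0 (b(u) = -u + u = 0)
B(A, N) = A + N²
o = -9/2 + √(-29 + 2*I*√2)/2 (o = -9/2 + √(√(8 - 16) - 29)/2 = -9/2 + √(√(-8) - 29)/2 = -9/2 + √(2*I*√2 - 29)/2 = -9/2 + √(-29 + 2*I*√2)/2 ≈ -4.3689 + 2.6958*I)
(B(b(-1), 9) + (o - 1*50))² = ((0 + 9²) + ((-9/2 + √(-29 + 2*I*√2)/2) - 1*50))² = ((0 + 81) + ((-9/2 + √(-29 + 2*I*√2)/2) - 50))² = (81 + (-109/2 + √(-29 + 2*I*√2)/2))² = (53/2 + √(-29 + 2*I*√2)/2)²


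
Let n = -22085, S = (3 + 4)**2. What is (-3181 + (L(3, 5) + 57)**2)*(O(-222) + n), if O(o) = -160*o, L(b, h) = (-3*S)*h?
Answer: 6133117805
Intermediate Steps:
S = 49 (S = 7**2 = 49)
L(b, h) = -147*h (L(b, h) = (-3*49)*h = -147*h)
(-3181 + (L(3, 5) + 57)**2)*(O(-222) + n) = (-3181 + (-147*5 + 57)**2)*(-160*(-222) - 22085) = (-3181 + (-735 + 57)**2)*(35520 - 22085) = (-3181 + (-678)**2)*13435 = (-3181 + 459684)*13435 = 456503*13435 = 6133117805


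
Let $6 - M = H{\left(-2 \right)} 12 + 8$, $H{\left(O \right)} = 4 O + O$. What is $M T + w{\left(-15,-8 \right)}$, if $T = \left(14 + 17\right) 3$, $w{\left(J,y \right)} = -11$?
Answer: $10963$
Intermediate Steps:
$H{\left(O \right)} = 5 O$
$T = 93$ ($T = 31 \cdot 3 = 93$)
$M = 118$ ($M = 6 - \left(5 \left(-2\right) 12 + 8\right) = 6 - \left(\left(-10\right) 12 + 8\right) = 6 - \left(-120 + 8\right) = 6 - -112 = 6 + 112 = 118$)
$M T + w{\left(-15,-8 \right)} = 118 \cdot 93 - 11 = 10974 - 11 = 10963$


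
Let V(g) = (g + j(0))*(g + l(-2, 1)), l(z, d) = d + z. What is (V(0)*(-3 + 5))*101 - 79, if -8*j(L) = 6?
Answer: 145/2 ≈ 72.500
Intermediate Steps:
j(L) = -¾ (j(L) = -⅛*6 = -¾)
V(g) = (-1 + g)*(-¾ + g) (V(g) = (g - ¾)*(g + (1 - 2)) = (-¾ + g)*(g - 1) = (-¾ + g)*(-1 + g) = (-1 + g)*(-¾ + g))
(V(0)*(-3 + 5))*101 - 79 = ((¾ + 0² - 7/4*0)*(-3 + 5))*101 - 79 = ((¾ + 0 + 0)*2)*101 - 79 = ((¾)*2)*101 - 79 = (3/2)*101 - 79 = 303/2 - 79 = 145/2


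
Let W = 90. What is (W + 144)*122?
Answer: 28548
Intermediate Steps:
(W + 144)*122 = (90 + 144)*122 = 234*122 = 28548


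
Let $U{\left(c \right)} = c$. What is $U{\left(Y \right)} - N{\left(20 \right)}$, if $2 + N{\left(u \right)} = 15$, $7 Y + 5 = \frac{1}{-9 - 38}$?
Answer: $- \frac{4513}{329} \approx -13.717$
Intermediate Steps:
$Y = - \frac{236}{329}$ ($Y = - \frac{5}{7} + \frac{1}{7 \left(-9 - 38\right)} = - \frac{5}{7} + \frac{1}{7 \left(-47\right)} = - \frac{5}{7} + \frac{1}{7} \left(- \frac{1}{47}\right) = - \frac{5}{7} - \frac{1}{329} = - \frac{236}{329} \approx -0.71733$)
$N{\left(u \right)} = 13$ ($N{\left(u \right)} = -2 + 15 = 13$)
$U{\left(Y \right)} - N{\left(20 \right)} = - \frac{236}{329} - 13 = - \frac{4513}{329}$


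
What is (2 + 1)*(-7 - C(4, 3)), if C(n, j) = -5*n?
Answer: 39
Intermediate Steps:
(2 + 1)*(-7 - C(4, 3)) = (2 + 1)*(-7 - (-5)*4) = 3*(-7 - 1*(-20)) = 3*(-7 + 20) = 3*13 = 39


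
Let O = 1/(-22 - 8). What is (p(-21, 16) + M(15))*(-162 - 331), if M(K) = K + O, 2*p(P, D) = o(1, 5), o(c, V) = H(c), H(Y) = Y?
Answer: -114376/15 ≈ -7625.1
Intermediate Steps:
o(c, V) = c
O = -1/30 (O = 1/(-30) = -1/30 ≈ -0.033333)
p(P, D) = ½ (p(P, D) = (½)*1 = ½)
M(K) = -1/30 + K (M(K) = K - 1/30 = -1/30 + K)
(p(-21, 16) + M(15))*(-162 - 331) = (½ + (-1/30 + 15))*(-162 - 331) = (½ + 449/30)*(-493) = (232/15)*(-493) = -114376/15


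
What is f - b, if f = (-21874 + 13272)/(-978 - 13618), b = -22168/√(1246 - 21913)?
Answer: 4301/7298 - 22168*I*√3/249 ≈ 0.58934 - 154.2*I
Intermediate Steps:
b = 22168*I*√3/249 (b = -22168*(-I*√3/249) = -(-22168)*I*√3/249 = 22168*I*√3/249 ≈ 154.2*I)
f = 4301/7298 (f = -8602/(-14596) = -8602*(-1/14596) = 4301/7298 ≈ 0.58934)
f - b = 4301/7298 - 22168*I*√3/249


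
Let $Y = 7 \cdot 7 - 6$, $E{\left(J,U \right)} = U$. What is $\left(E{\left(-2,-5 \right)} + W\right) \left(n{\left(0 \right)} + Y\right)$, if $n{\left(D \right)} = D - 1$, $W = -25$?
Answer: $-1260$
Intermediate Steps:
$n{\left(D \right)} = -1 + D$
$Y = 43$ ($Y = 49 - 6 = 43$)
$\left(E{\left(-2,-5 \right)} + W\right) \left(n{\left(0 \right)} + Y\right) = \left(-5 - 25\right) \left(\left(-1 + 0\right) + 43\right) = - 30 \left(-1 + 43\right) = \left(-30\right) 42 = -1260$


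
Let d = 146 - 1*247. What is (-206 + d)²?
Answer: 94249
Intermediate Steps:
d = -101 (d = 146 - 247 = -101)
(-206 + d)² = (-206 - 101)² = (-307)² = 94249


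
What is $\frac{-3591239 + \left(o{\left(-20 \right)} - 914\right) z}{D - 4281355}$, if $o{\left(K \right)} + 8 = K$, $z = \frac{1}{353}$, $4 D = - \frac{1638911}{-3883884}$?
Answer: $\frac{19694528071968624}{23479139511606257} \approx 0.83881$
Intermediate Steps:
$D = \frac{1638911}{15535536}$ ($D = \frac{\left(-1638911\right) \frac{1}{-3883884}}{4} = \frac{\left(-1638911\right) \left(- \frac{1}{3883884}\right)}{4} = \frac{1}{4} \cdot \frac{1638911}{3883884} = \frac{1638911}{15535536} \approx 0.10549$)
$z = \frac{1}{353} \approx 0.0028329$
$o{\left(K \right)} = -8 + K$
$\frac{-3591239 + \left(o{\left(-20 \right)} - 914\right) z}{D - 4281355} = \frac{-3591239 + \left(\left(-8 - 20\right) - 914\right) \frac{1}{353}}{\frac{1638911}{15535536} - 4281355} = \frac{-3591239 + \left(-28 - 914\right) \frac{1}{353}}{- \frac{66513143092369}{15535536}} = \left(-3591239 - \frac{942}{353}\right) \left(- \frac{15535536}{66513143092369}\right) = \left(- \frac{1267708309}{353}\right) \left(- \frac{15535536}{66513143092369}\right) = \frac{19694528071968624}{23479139511606257}$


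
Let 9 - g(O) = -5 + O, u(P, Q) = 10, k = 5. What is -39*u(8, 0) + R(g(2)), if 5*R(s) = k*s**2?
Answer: -246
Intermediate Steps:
g(O) = 14 - O (g(O) = 9 - (-5 + O) = 9 + (5 - O) = 14 - O)
R(s) = s**2 (R(s) = (5*s**2)/5 = s**2)
-39*u(8, 0) + R(g(2)) = -39*10 + (14 - 1*2)**2 = -390 + (14 - 2)**2 = -390 + 12**2 = -390 + 144 = -246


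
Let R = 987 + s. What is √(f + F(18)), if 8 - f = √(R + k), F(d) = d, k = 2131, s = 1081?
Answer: √(26 - √4199) ≈ 6.2289*I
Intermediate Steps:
R = 2068 (R = 987 + 1081 = 2068)
f = 8 - √4199 (f = 8 - √(2068 + 2131) = 8 - √4199 ≈ -56.800)
√(f + F(18)) = √((8 - √4199) + 18) = √(26 - √4199)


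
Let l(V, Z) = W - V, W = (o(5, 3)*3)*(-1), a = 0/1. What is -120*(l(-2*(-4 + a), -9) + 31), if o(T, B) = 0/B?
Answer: -2760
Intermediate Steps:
o(T, B) = 0
a = 0 (a = 0*1 = 0)
W = 0 (W = (0*3)*(-1) = 0*(-1) = 0)
l(V, Z) = -V (l(V, Z) = 0 - V = -V)
-120*(l(-2*(-4 + a), -9) + 31) = -120*(-(-2)*(-4 + 0) + 31) = -120*(-(-2)*(-4) + 31) = -120*(-1*8 + 31) = -120*(-8 + 31) = -120*23 = -2760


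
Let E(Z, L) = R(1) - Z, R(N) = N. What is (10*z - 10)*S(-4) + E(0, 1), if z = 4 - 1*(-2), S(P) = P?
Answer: -199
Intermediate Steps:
z = 6 (z = 4 + 2 = 6)
E(Z, L) = 1 - Z
(10*z - 10)*S(-4) + E(0, 1) = (10*6 - 10)*(-4) + (1 - 1*0) = (60 - 10)*(-4) + (1 + 0) = 50*(-4) + 1 = -200 + 1 = -199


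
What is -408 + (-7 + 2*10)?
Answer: -395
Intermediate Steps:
-408 + (-7 + 2*10) = -408 + (-7 + 20) = -408 + 13 = -395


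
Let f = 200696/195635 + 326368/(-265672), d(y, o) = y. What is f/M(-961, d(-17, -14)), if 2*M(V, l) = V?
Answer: 239311272/567587804465 ≈ 0.00042163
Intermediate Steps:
M(V, l) = V/2
f = -119655636/590622065 (f = 200696*(1/195635) + 326368*(-1/265672) = 200696/195635 - 40796/33209 = -119655636/590622065 ≈ -0.20259)
f/M(-961, d(-17, -14)) = -119655636/(590622065*((1/2)*(-961))) = -119655636/(590622065*(-961/2)) = -119655636/590622065*(-2/961) = 239311272/567587804465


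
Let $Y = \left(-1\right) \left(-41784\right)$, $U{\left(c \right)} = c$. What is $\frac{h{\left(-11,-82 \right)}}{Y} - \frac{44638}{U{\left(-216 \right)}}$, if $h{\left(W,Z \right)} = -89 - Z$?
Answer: $\frac{77714695}{376056} \approx 206.66$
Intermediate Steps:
$Y = 41784$
$\frac{h{\left(-11,-82 \right)}}{Y} - \frac{44638}{U{\left(-216 \right)}} = \frac{-89 - -82}{41784} - \frac{44638}{-216} = \left(-89 + 82\right) \frac{1}{41784} - - \frac{22319}{108} = \left(-7\right) \frac{1}{41784} + \frac{22319}{108} = - \frac{7}{41784} + \frac{22319}{108} = \frac{77714695}{376056}$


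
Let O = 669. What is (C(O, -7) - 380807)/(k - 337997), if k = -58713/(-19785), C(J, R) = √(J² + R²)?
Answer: 2511422165/2229070644 - 6595*√447610/2229070644 ≈ 1.1247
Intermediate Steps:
k = 19571/6595 (k = -58713*(-1/19785) = 19571/6595 ≈ 2.9676)
(C(O, -7) - 380807)/(k - 337997) = (√(669² + (-7)²) - 380807)/(19571/6595 - 337997) = (√(447561 + 49) - 380807)/(-2229070644/6595) = (√447610 - 380807)*(-6595/2229070644) = (-380807 + √447610)*(-6595/2229070644) = 2511422165/2229070644 - 6595*√447610/2229070644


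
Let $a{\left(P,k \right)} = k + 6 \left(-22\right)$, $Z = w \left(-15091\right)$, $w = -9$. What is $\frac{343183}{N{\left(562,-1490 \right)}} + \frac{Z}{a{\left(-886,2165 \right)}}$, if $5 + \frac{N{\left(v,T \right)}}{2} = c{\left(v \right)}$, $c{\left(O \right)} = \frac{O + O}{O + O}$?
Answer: $- \frac{696604487}{16264} \approx -42831.0$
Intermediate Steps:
$c{\left(O \right)} = 1$ ($c{\left(O \right)} = \frac{2 O}{2 O} = 2 O \frac{1}{2 O} = 1$)
$N{\left(v,T \right)} = -8$ ($N{\left(v,T \right)} = -10 + 2 \cdot 1 = -10 + 2 = -8$)
$Z = 135819$ ($Z = \left(-9\right) \left(-15091\right) = 135819$)
$a{\left(P,k \right)} = -132 + k$ ($a{\left(P,k \right)} = k - 132 = -132 + k$)
$\frac{343183}{N{\left(562,-1490 \right)}} + \frac{Z}{a{\left(-886,2165 \right)}} = \frac{343183}{-8} + \frac{135819}{-132 + 2165} = 343183 \left(- \frac{1}{8}\right) + \frac{135819}{2033} = - \frac{343183}{8} + 135819 \cdot \frac{1}{2033} = - \frac{343183}{8} + \frac{135819}{2033} = - \frac{696604487}{16264}$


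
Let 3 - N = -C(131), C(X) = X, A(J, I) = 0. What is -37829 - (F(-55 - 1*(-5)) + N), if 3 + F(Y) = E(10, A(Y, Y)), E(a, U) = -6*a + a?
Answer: -37910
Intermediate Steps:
E(a, U) = -5*a
F(Y) = -53 (F(Y) = -3 - 5*10 = -3 - 50 = -53)
N = 134 (N = 3 - (-1)*131 = 3 - 1*(-131) = 3 + 131 = 134)
-37829 - (F(-55 - 1*(-5)) + N) = -37829 - (-53 + 134) = -37829 - 1*81 = -37829 - 81 = -37910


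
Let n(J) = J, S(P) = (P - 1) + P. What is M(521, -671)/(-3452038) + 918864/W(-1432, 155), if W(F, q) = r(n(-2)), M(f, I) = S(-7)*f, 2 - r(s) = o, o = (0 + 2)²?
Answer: -1585976714601/3452038 ≈ -4.5943e+5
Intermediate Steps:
S(P) = -1 + 2*P (S(P) = (-1 + P) + P = -1 + 2*P)
o = 4 (o = 2² = 4)
r(s) = -2 (r(s) = 2 - 1*4 = 2 - 4 = -2)
M(f, I) = -15*f (M(f, I) = (-1 + 2*(-7))*f = (-1 - 14)*f = -15*f)
W(F, q) = -2
M(521, -671)/(-3452038) + 918864/W(-1432, 155) = -15*521/(-3452038) + 918864/(-2) = -7815*(-1/3452038) + 918864*(-½) = 7815/3452038 - 459432 = -1585976714601/3452038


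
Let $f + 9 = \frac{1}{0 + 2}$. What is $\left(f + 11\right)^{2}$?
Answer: $\frac{25}{4} \approx 6.25$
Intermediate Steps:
$f = - \frac{17}{2}$ ($f = -9 + \frac{1}{0 + 2} = -9 + \frac{1}{2} = - \frac{17}{2} \approx -8.5$)
$\left(f + 11\right)^{2} = \left(- \frac{17}{2} + 11\right)^{2} = \left(\frac{5}{2}\right)^{2} = \frac{25}{4}$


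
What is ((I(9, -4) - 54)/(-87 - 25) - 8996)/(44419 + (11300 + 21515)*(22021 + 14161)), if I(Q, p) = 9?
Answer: -1007507/132983955888 ≈ -7.5762e-6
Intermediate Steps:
((I(9, -4) - 54)/(-87 - 25) - 8996)/(44419 + (11300 + 21515)*(22021 + 14161)) = ((9 - 54)/(-87 - 25) - 8996)/(44419 + (11300 + 21515)*(22021 + 14161)) = (-45/(-112) - 8996)/(44419 + 32815*36182) = (-45*(-1/112) - 8996)/(44419 + 1187312330) = (45/112 - 8996)/1187356749 = -1007507/112*1/1187356749 = -1007507/132983955888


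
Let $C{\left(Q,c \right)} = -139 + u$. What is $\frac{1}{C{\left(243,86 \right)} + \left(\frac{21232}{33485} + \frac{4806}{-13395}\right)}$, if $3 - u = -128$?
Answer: $- \frac{29902105}{230985258} \approx -0.12945$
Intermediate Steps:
$u = 131$ ($u = 3 - -128 = 3 + 128 = 131$)
$C{\left(Q,c \right)} = -8$ ($C{\left(Q,c \right)} = -139 + 131 = -8$)
$\frac{1}{C{\left(243,86 \right)} + \left(\frac{21232}{33485} + \frac{4806}{-13395}\right)} = \frac{1}{-8 + \left(\frac{21232}{33485} + \frac{4806}{-13395}\right)} = \frac{1}{-8 + \left(21232 \cdot \frac{1}{33485} + 4806 \left(- \frac{1}{13395}\right)\right)} = \frac{1}{-8 + \left(\frac{21232}{33485} - \frac{1602}{4465}\right)} = \frac{1}{-8 + \frac{8231582}{29902105}} = \frac{1}{- \frac{230985258}{29902105}} = - \frac{29902105}{230985258}$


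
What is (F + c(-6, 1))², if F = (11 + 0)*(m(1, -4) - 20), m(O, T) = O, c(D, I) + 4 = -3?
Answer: 46656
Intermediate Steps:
c(D, I) = -7 (c(D, I) = -4 - 3 = -7)
F = -209 (F = (11 + 0)*(1 - 20) = 11*(-19) = -209)
(F + c(-6, 1))² = (-209 - 7)² = (-216)² = 46656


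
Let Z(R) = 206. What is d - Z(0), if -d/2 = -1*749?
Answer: 1292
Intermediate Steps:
d = 1498 (d = -(-2)*749 = -2*(-749) = 1498)
d - Z(0) = 1498 - 1*206 = 1498 - 206 = 1292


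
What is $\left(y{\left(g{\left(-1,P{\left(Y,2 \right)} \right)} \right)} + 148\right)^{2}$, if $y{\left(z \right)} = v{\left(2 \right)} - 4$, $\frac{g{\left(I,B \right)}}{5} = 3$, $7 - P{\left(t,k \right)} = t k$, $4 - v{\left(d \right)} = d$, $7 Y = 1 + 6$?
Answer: $21316$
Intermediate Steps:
$Y = 1$ ($Y = \frac{1 + 6}{7} = \frac{1}{7} \cdot 7 = 1$)
$v{\left(d \right)} = 4 - d$
$P{\left(t,k \right)} = 7 - k t$ ($P{\left(t,k \right)} = 7 - t k = 7 - k t$)
$g{\left(I,B \right)} = 15$ ($g{\left(I,B \right)} = 5 \cdot 3 = 15$)
$y{\left(z \right)} = -2$ ($y{\left(z \right)} = \left(4 - 2\right) - 4 = 2 - 4 = -2$)
$\left(y{\left(g{\left(-1,P{\left(Y,2 \right)} \right)} \right)} + 148\right)^{2} = \left(-2 + 148\right)^{2} = 146^{2} = 21316$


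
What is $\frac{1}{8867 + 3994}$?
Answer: $\frac{1}{12861} \approx 7.7754 \cdot 10^{-5}$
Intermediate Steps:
$\frac{1}{8867 + 3994} = \frac{1}{12861}$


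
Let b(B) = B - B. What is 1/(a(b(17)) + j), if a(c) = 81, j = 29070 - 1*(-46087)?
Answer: 1/75238 ≈ 1.3291e-5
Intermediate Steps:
b(B) = 0
j = 75157 (j = 29070 + 46087 = 75157)
1/(a(b(17)) + j) = 1/(81 + 75157) = 1/75238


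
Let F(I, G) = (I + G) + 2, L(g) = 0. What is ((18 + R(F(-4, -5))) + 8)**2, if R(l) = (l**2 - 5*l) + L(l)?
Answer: 12100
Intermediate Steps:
F(I, G) = 2 + G + I (F(I, G) = (G + I) + 2 = 2 + G + I)
R(l) = l**2 - 5*l (R(l) = (l**2 - 5*l) + 0 = l**2 - 5*l)
((18 + R(F(-4, -5))) + 8)**2 = ((18 + (2 - 5 - 4)*(-5 + (2 - 5 - 4))) + 8)**2 = ((18 - 7*(-5 - 7)) + 8)**2 = ((18 - 7*(-12)) + 8)**2 = ((18 + 84) + 8)**2 = (102 + 8)**2 = 110**2 = 12100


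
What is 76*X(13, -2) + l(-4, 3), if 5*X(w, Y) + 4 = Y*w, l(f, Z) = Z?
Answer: -453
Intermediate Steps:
X(w, Y) = -4/5 + Y*w/5 (X(w, Y) = -4/5 + (Y*w)/5 = -4/5 + Y*w/5)
76*X(13, -2) + l(-4, 3) = 76*(-4/5 + (1/5)*(-2)*13) + 3 = 76*(-4/5 - 26/5) + 3 = 76*(-6) + 3 = -456 + 3 = -453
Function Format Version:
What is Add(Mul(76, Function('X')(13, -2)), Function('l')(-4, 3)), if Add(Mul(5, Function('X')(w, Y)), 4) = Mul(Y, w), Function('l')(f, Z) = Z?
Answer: -453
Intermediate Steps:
Function('X')(w, Y) = Add(Rational(-4, 5), Mul(Rational(1, 5), Y, w)) (Function('X')(w, Y) = Add(Rational(-4, 5), Mul(Rational(1, 5), Mul(Y, w))) = Add(Rational(-4, 5), Mul(Rational(1, 5), Y, w)))
Add(Mul(76, Function('X')(13, -2)), Function('l')(-4, 3)) = Add(Mul(76, Add(Rational(-4, 5), Mul(Rational(1, 5), -2, 13))), 3) = Add(Mul(76, Add(Rational(-4, 5), Rational(-26, 5))), 3) = Add(Mul(76, -6), 3) = Add(-456, 3) = -453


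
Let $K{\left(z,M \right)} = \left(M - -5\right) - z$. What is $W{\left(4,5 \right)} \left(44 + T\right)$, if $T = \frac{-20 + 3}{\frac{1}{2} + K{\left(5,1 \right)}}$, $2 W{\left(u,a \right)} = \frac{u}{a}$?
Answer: $\frac{196}{15} \approx 13.067$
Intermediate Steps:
$W{\left(u,a \right)} = \frac{u}{2 a}$ ($W{\left(u,a \right)} = \frac{u \frac{1}{a}}{2} = \frac{u}{2 a}$)
$K{\left(z,M \right)} = 5 + M - z$ ($K{\left(z,M \right)} = \left(M + 5\right) - z = \left(5 + M\right) - z = 5 + M - z$)
$T = - \frac{34}{3}$ ($T = \frac{-20 + 3}{\frac{1}{2} + \left(5 + 1 - 5\right)} = - \frac{17}{\frac{1}{2} + \left(5 + 1 - 5\right)} = - \frac{17}{\frac{1}{2} + 1} = - \frac{17}{\frac{3}{2}} = \left(-17\right) \frac{2}{3} = - \frac{34}{3} \approx -11.333$)
$W{\left(4,5 \right)} \left(44 + T\right) = \frac{1}{2} \cdot 4 \cdot \frac{1}{5} \left(44 - \frac{34}{3}\right) = \frac{1}{2} \cdot 4 \cdot \frac{1}{5} \cdot \frac{98}{3} = \frac{2}{5} \cdot \frac{98}{3} = \frac{196}{15}$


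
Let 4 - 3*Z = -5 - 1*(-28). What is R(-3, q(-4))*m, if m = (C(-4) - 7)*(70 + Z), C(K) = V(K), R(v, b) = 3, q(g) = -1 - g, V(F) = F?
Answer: -2101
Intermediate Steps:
Z = -19/3 (Z = 4/3 - (-5 - 1*(-28))/3 = 4/3 - (-5 + 28)/3 = 4/3 - ⅓*23 = 4/3 - 23/3 = -19/3 ≈ -6.3333)
C(K) = K
m = -2101/3 (m = (-4 - 7)*(70 - 19/3) = -11*191/3 = -2101/3 ≈ -700.33)
R(-3, q(-4))*m = 3*(-2101/3) = -2101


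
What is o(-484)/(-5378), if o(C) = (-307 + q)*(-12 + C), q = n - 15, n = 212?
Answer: -27280/2689 ≈ -10.145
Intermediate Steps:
q = 197 (q = 212 - 15 = 197)
o(C) = 1320 - 110*C (o(C) = (-307 + 197)*(-12 + C) = -110*(-12 + C) = 1320 - 110*C)
o(-484)/(-5378) = (1320 - 110*(-484))/(-5378) = (1320 + 53240)*(-1/5378) = 54560*(-1/5378) = -27280/2689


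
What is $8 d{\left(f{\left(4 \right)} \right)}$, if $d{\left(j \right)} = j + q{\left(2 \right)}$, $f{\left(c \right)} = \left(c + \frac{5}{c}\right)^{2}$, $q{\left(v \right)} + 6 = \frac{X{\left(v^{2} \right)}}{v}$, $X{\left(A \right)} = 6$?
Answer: $\frac{393}{2} \approx 196.5$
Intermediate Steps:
$q{\left(v \right)} = -6 + \frac{6}{v}$
$d{\left(j \right)} = -3 + j$ ($d{\left(j \right)} = j - \left(6 - \frac{6}{2}\right) = j + \left(-6 + 6 \cdot \frac{1}{2}\right) = j + \left(-6 + 3\right) = j - 3 = -3 + j$)
$8 d{\left(f{\left(4 \right)} \right)} = 8 \left(-3 + \frac{\left(5 + 4^{2}\right)^{2}}{16}\right) = 8 \left(-3 + \frac{\left(5 + 16\right)^{2}}{16}\right) = 8 \left(-3 + \frac{21^{2}}{16}\right) = 8 \left(-3 + \frac{1}{16} \cdot 441\right) = 8 \left(-3 + \frac{441}{16}\right) = 8 \cdot \frac{393}{16} = \frac{393}{2}$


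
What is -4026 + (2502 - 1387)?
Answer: -2911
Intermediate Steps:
-4026 + (2502 - 1387) = -4026 + 1115 = -2911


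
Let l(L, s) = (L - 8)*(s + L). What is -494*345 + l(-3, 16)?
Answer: -170573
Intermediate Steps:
l(L, s) = (-8 + L)*(L + s)
-494*345 + l(-3, 16) = -494*345 + ((-3)² - 8*(-3) - 8*16 - 3*16) = -170430 + (9 + 24 - 128 - 48) = -170430 - 143 = -170573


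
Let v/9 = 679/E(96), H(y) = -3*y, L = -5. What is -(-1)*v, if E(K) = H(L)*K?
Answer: 679/160 ≈ 4.2438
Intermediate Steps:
E(K) = 15*K (E(K) = (-3*(-5))*K = 15*K)
v = 679/160 (v = 9*(679/((15*96))) = 9*(679/1440) = 679/160 ≈ 4.2438)
-(-1)*v = -(-1)*679/160 = -1*(-679/160) = 679/160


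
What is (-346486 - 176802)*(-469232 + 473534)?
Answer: -2251184976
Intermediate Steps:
(-346486 - 176802)*(-469232 + 473534) = -523288*4302 = -2251184976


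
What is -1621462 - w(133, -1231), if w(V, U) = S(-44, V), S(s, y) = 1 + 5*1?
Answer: -1621468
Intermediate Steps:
S(s, y) = 6 (S(s, y) = 1 + 5 = 6)
w(V, U) = 6
-1621462 - w(133, -1231) = -1621462 - 1*6 = -1621462 - 6 = -1621468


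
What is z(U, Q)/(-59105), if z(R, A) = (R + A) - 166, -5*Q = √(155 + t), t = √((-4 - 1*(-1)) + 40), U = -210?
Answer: 376/59105 + √(155 + √37)/295525 ≈ 0.0064045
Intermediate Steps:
t = √37 (t = √((-4 + 1) + 40) = √(-3 + 40) = √37 ≈ 6.0828)
Q = -√(155 + √37)/5 ≈ -2.5384
z(R, A) = -166 + A + R (z(R, A) = (A + R) - 166 = -166 + A + R)
z(U, Q)/(-59105) = (-166 - √(155 + √37)/5 - 210)/(-59105) = (-376 - √(155 + √37)/5)*(-1/59105) = 376/59105 + √(155 + √37)/295525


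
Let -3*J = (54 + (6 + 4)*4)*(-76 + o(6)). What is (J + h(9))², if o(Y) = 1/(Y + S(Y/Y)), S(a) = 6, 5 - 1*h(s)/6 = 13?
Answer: 1760054209/324 ≈ 5.4323e+6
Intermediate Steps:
h(s) = -48 (h(s) = 30 - 6*13 = 30 - 78 = -48)
o(Y) = 1/(6 + Y) (o(Y) = 1/(Y + 6) = 1/(6 + Y))
J = 42817/18 (J = -(54 + (6 + 4)*4)*(-76 + 1/(6 + 6))/3 = -(54 + 10*4)*(-76 + 1/12)/3 = -(54 + 40)*(-76 + 1/12)/3 = -94*(-911)/(3*12) = -⅓*(-42817/6) = 42817/18 ≈ 2378.7)
(J + h(9))² = (42817/18 - 48)² = (41953/18)² = 1760054209/324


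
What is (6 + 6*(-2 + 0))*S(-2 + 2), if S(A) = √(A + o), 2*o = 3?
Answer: -3*√6 ≈ -7.3485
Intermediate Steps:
o = 3/2 (o = (½)*3 = 3/2 ≈ 1.5000)
S(A) = √(3/2 + A) (S(A) = √(A + 3/2) = √(3/2 + A))
(6 + 6*(-2 + 0))*S(-2 + 2) = (6 + 6*(-2 + 0))*(√(6 + 4*(-2 + 2))/2) = (6 + 6*(-2))*(√(6 + 4*0)/2) = (6 - 12)*(√(6 + 0)/2) = -3*√6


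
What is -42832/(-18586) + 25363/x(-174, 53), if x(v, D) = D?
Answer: 236833407/492529 ≈ 480.85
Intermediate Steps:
-42832/(-18586) + 25363/x(-174, 53) = -42832/(-18586) + 25363/53 = -42832*(-1/18586) + 25363*(1/53) = 21416/9293 + 25363/53 = 236833407/492529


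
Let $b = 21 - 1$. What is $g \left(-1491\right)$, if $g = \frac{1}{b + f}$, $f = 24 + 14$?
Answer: $- \frac{1491}{58} \approx -25.707$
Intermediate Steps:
$f = 38$
$b = 20$
$g = \frac{1}{58}$ ($g = \frac{1}{20 + 38} = \frac{1}{58} \approx 0.017241$)
$g \left(-1491\right) = \frac{1}{58} \left(-1491\right) = - \frac{1491}{58}$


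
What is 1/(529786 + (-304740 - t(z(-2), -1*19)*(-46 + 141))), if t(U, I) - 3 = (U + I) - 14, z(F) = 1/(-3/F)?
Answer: 3/683498 ≈ 4.3892e-6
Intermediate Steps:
z(F) = -F/3
t(U, I) = -11 + I + U (t(U, I) = 3 + ((U + I) - 14) = 3 + ((I + U) - 14) = 3 + (-14 + I + U) = -11 + I + U)
1/(529786 + (-304740 - t(z(-2), -1*19)*(-46 + 141))) = 1/(529786 + (-304740 - (-11 - 1*19 - 1/3*(-2))*(-46 + 141))) = 1/(529786 + (-304740 - (-11 - 19 + 2/3)*95)) = 1/(529786 + (-304740 - (-88)*95/3)) = 1/(529786 + (-304740 - 1*(-8360/3))) = 1/(529786 + (-304740 + 8360/3)) = 1/(529786 - 905860/3) = 1/(683498/3) = 3/683498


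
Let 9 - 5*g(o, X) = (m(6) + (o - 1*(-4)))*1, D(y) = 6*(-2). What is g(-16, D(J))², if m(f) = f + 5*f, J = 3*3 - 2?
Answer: 9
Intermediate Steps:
J = 7 (J = 9 - 2 = 7)
m(f) = 6*f
D(y) = -12
g(o, X) = -31/5 - o/5 (g(o, X) = 9/5 - (6*6 + (o - 1*(-4)))/5 = 9/5 - (36 + (o + 4))/5 = 9/5 - (36 + (4 + o))/5 = 9/5 - (40 + o)/5 = 9/5 + (-8 - o/5) = -31/5 - o/5)
g(-16, D(J))² = (-31/5 - ⅕*(-16))² = (-31/5 + 16/5)² = (-3)² = 9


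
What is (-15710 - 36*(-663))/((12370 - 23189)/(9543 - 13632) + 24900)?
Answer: 33358062/101826919 ≈ 0.32760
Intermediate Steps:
(-15710 - 36*(-663))/((12370 - 23189)/(9543 - 13632) + 24900) = (-15710 + 23868)/(-10819/(-4089) + 24900) = 8158/(-10819*(-1/4089) + 24900) = 8158/(10819/4089 + 24900) = 8158/(101826919/4089) = 8158*(4089/101826919) = 33358062/101826919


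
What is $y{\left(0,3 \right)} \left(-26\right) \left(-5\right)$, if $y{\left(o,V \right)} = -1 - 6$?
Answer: $-910$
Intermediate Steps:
$y{\left(o,V \right)} = -7$ ($y{\left(o,V \right)} = -1 - 6 = -7$)
$y{\left(0,3 \right)} \left(-26\right) \left(-5\right) = \left(-7\right) \left(-26\right) \left(-5\right) = 182 \left(-5\right) = -910$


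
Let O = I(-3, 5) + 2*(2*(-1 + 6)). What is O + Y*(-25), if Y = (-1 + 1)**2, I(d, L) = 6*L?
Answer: 50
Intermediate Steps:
Y = 0 (Y = 0**2 = 0)
O = 50 (O = 6*5 + 2*(2*(-1 + 6)) = 30 + 2*(2*5) = 30 + 2*10 = 30 + 20 = 50)
O + Y*(-25) = 50 + 0*(-25) = 50 + 0 = 50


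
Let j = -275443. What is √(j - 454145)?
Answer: 2*I*√182397 ≈ 854.16*I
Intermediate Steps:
√(j - 454145) = √(-275443 - 454145) = √(-729588) = 2*I*√182397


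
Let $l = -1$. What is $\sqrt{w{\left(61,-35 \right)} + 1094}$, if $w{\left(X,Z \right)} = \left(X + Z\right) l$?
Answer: $2 \sqrt{267} \approx 32.68$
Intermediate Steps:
$w{\left(X,Z \right)} = - X - Z$ ($w{\left(X,Z \right)} = \left(X + Z\right) \left(-1\right) = - X - Z$)
$\sqrt{w{\left(61,-35 \right)} + 1094} = \sqrt{\left(\left(-1\right) 61 - -35\right) + 1094} = \sqrt{\left(-61 + 35\right) + 1094} = \sqrt{-26 + 1094} = \sqrt{1068} = 2 \sqrt{267}$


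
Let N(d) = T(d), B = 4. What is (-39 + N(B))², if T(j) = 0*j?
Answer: 1521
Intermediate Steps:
T(j) = 0
N(d) = 0
(-39 + N(B))² = (-39 + 0)² = (-39)² = 1521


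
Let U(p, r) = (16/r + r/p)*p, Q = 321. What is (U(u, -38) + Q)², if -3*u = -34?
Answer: 251507881/3249 ≈ 77411.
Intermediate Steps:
u = 34/3 (u = -⅓*(-34) = 34/3 ≈ 11.333)
U(p, r) = p*(16/r + r/p)
(U(u, -38) + Q)² = ((-38 + 16*(34/3)/(-38)) + 321)² = ((-38 + 16*(34/3)*(-1/38)) + 321)² = ((-38 - 272/57) + 321)² = (-2438/57 + 321)² = (15859/57)² = 251507881/3249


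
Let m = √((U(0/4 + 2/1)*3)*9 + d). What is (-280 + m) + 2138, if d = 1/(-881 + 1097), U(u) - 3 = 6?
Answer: 1858 + √314934/36 ≈ 1873.6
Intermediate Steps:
U(u) = 9 (U(u) = 3 + 6 = 9)
d = 1/216 ≈ 0.0046296
m = √314934/36 (m = √((9*3)*9 + 1/216) = √(27*9 + 1/216) = √(243 + 1/216) = √(52489/216) = √314934/36 ≈ 15.589)
(-280 + m) + 2138 = (-280 + √314934/36) + 2138 = 1858 + √314934/36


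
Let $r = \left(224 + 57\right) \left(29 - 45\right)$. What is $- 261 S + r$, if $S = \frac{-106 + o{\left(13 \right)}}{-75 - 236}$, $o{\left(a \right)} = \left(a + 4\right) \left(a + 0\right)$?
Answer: $- \frac{1368241}{311} \approx -4399.5$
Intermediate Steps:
$o{\left(a \right)} = a \left(4 + a\right)$ ($o{\left(a \right)} = \left(4 + a\right) a = a \left(4 + a\right)$)
$S = - \frac{115}{311}$ ($S = \frac{-106 + 13 \left(4 + 13\right)}{-75 - 236} = \frac{-106 + 13 \cdot 17}{-311} = \left(-106 + 221\right) \left(- \frac{1}{311}\right) = 115 \left(- \frac{1}{311}\right) = - \frac{115}{311} \approx -0.36977$)
$r = -4496$ ($r = 281 \left(-16\right) = -4496$)
$- 261 S + r = \left(-261\right) \left(- \frac{115}{311}\right) - 4496 = \frac{30015}{311} - 4496 = - \frac{1368241}{311}$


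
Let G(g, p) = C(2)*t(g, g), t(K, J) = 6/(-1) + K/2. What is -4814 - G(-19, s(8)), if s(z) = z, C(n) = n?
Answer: -4783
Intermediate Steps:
t(K, J) = -6 + K/2 (t(K, J) = 6*(-1) + K*(1/2) = -6 + K/2)
G(g, p) = -12 + g (G(g, p) = 2*(-6 + g/2) = -12 + g)
-4814 - G(-19, s(8)) = -4814 - (-12 - 19) = -4814 - 1*(-31) = -4814 + 31 = -4783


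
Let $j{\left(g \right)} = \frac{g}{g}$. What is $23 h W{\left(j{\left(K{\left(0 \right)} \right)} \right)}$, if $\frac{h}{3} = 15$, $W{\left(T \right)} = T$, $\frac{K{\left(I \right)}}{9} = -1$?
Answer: $1035$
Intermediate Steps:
$K{\left(I \right)} = -9$ ($K{\left(I \right)} = 9 \left(-1\right) = -9$)
$j{\left(g \right)} = 1$
$h = 45$ ($h = 3 \cdot 15 = 45$)
$23 h W{\left(j{\left(K{\left(0 \right)} \right)} \right)} = 23 \cdot 45 \cdot 1 = 1035 \cdot 1 = 1035$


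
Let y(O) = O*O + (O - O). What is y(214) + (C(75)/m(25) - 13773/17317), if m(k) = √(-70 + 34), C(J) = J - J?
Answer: 793035559/17317 ≈ 45795.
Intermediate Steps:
C(J) = 0
m(k) = 6*I (m(k) = √(-36) = 6*I)
y(O) = O² (y(O) = O² + 0 = O²)
y(214) + (C(75)/m(25) - 13773/17317) = 214² + (0/((6*I)) - 13773/17317) = 45796 + (0*(-I/6) - 13773*1/17317) = 45796 + (0 - 13773/17317) = 45796 - 13773/17317 = 793035559/17317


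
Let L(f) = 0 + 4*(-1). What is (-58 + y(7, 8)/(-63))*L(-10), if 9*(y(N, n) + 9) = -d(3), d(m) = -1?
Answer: 131224/567 ≈ 231.44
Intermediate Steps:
y(N, n) = -80/9 (y(N, n) = -9 + (-1*(-1))/9 = -9 + (⅑)*1 = -9 + ⅑ = -80/9)
L(f) = -4 (L(f) = 0 - 4 = -4)
(-58 + y(7, 8)/(-63))*L(-10) = (-58 - 80/9/(-63))*(-4) = (-58 - 80/9*(-1/63))*(-4) = (-58 + 80/567)*(-4) = -32806/567*(-4) = 131224/567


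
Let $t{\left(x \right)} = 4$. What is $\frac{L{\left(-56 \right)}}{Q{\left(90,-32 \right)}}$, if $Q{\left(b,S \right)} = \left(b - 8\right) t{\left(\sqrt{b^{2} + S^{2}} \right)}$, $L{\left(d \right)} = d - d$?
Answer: $0$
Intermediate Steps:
$L{\left(d \right)} = 0$
$Q{\left(b,S \right)} = -32 + 4 b$ ($Q{\left(b,S \right)} = \left(b - 8\right) 4 = \left(-8 + b\right) 4 = -32 + 4 b$)
$\frac{L{\left(-56 \right)}}{Q{\left(90,-32 \right)}} = \frac{0}{-32 + 4 \cdot 90} = \frac{0}{-32 + 360} = \frac{0}{328} = 0 \cdot \frac{1}{328} = 0$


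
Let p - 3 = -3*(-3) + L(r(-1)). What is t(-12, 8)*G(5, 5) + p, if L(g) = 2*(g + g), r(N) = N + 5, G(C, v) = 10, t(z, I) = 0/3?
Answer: 28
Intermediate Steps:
t(z, I) = 0 (t(z, I) = 0*(⅓) = 0)
r(N) = 5 + N
L(g) = 4*g (L(g) = 2*(2*g) = 4*g)
p = 28 (p = 3 + (-3*(-3) + 4*(5 - 1)) = 3 + (9 + 4*4) = 3 + (9 + 16) = 3 + 25 = 28)
t(-12, 8)*G(5, 5) + p = 0*10 + 28 = 0 + 28 = 28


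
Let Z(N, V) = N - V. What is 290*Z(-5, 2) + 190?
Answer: -1840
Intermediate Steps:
290*Z(-5, 2) + 190 = 290*(-5 - 1*2) + 190 = 290*(-5 - 2) + 190 = 290*(-7) + 190 = -2030 + 190 = -1840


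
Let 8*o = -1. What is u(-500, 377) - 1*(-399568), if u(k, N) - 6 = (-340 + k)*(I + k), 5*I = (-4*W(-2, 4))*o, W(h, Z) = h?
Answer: 819742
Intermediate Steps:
o = -⅛ (o = (⅛)*(-1) = -⅛ ≈ -0.12500)
I = -⅕ (I = (-4*(-2)*(-⅛))/5 = (8*(-⅛))/5 = (⅕)*(-1) = -⅕ ≈ -0.20000)
u(k, N) = 6 + (-340 + k)*(-⅕ + k)
u(-500, 377) - 1*(-399568) = (74 + (-500)² - 1701/5*(-500)) - 1*(-399568) = (74 + 250000 + 170100) + 399568 = 420174 + 399568 = 819742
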